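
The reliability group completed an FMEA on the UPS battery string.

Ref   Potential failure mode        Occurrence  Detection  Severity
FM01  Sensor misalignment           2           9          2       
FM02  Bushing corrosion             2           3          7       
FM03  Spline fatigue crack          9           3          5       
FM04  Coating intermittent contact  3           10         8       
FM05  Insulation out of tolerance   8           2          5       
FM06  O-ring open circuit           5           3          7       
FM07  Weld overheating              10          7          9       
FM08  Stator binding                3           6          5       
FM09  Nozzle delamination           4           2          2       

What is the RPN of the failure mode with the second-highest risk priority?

240

RPN = Severity × Occurrence × Detection:
  FM01: 2 × 2 × 9 = 36
  FM02: 7 × 2 × 3 = 42
  FM03: 5 × 9 × 3 = 135
  FM04: 8 × 3 × 10 = 240
  FM05: 5 × 8 × 2 = 80
  FM06: 7 × 5 × 3 = 105
  FM07: 9 × 10 × 7 = 630
  FM08: 5 × 3 × 6 = 90
  FM09: 2 × 4 × 2 = 16
Sorted descending: 630, 240, 135, 105, 90, 80, 42, 36, 16.
The second-highest RPN is 240 (FM04).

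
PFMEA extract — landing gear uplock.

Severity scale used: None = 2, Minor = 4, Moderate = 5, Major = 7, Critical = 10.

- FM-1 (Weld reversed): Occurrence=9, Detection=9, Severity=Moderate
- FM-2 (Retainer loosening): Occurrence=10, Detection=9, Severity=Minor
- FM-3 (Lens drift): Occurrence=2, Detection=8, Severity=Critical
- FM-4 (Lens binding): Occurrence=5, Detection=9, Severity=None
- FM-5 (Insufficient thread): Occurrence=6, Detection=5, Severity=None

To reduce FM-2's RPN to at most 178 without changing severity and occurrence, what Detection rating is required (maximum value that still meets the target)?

4

FM-2: S=4, O=10, D=9 → current RPN = 360.
Fixed product = 40. Need 40 × D ≤ 178, so D ≤ 178/40 = 4.45.
Maximum integer Detection rating = 4 (gives RPN 160; D=5 would give 200 > 178).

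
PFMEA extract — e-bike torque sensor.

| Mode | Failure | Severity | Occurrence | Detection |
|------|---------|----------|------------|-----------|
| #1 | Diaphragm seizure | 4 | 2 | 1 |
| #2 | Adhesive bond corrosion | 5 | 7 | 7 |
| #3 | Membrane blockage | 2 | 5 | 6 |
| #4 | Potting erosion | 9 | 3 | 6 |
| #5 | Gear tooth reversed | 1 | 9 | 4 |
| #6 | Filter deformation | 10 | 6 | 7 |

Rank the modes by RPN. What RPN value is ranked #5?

RPN = Severity × Occurrence × Detection:
  #1: 4 × 2 × 1 = 8
  #2: 5 × 7 × 7 = 245
  #3: 2 × 5 × 6 = 60
  #4: 9 × 3 × 6 = 162
  #5: 1 × 9 × 4 = 36
  #6: 10 × 6 × 7 = 420
Sorted descending: 420, 245, 162, 60, 36, 8.
The fifth-highest RPN is 36 (#5).

36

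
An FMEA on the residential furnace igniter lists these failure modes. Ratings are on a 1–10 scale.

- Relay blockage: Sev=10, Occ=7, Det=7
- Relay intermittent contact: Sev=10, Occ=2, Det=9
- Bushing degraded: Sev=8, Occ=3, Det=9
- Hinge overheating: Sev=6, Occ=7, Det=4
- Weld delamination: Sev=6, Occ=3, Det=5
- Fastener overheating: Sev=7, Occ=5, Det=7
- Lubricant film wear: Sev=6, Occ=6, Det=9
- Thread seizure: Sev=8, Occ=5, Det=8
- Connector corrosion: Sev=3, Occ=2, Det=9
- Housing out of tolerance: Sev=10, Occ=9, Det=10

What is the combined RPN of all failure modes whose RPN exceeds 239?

2279

RPN = Severity × Occurrence × Detection:
  Relay blockage: 10 × 7 × 7 = 490
  Relay intermittent contact: 10 × 2 × 9 = 180
  Bushing degraded: 8 × 3 × 9 = 216
  Hinge overheating: 6 × 7 × 4 = 168
  Weld delamination: 6 × 3 × 5 = 90
  Fastener overheating: 7 × 5 × 7 = 245
  Lubricant film wear: 6 × 6 × 9 = 324
  Thread seizure: 8 × 5 × 8 = 320
  Connector corrosion: 3 × 2 × 9 = 54
  Housing out of tolerance: 10 × 9 × 10 = 900
RPN > 239: Relay blockage (490), Fastener overheating (245), Lubricant film wear (324), Thread seizure (320), Housing out of tolerance (900).
Sum: 490 + 245 + 324 + 320 + 900 = 2279.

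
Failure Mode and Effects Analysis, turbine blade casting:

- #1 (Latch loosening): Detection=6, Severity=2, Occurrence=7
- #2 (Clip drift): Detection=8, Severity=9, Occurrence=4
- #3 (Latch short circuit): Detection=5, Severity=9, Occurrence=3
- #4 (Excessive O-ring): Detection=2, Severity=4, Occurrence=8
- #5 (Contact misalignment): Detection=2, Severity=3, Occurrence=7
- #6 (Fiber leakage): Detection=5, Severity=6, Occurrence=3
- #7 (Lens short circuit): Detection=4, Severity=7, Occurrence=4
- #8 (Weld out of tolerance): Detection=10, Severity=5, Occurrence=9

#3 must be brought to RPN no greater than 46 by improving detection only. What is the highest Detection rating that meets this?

#3: S=9, O=3, D=5 → current RPN = 135.
Fixed product = 27. Need 27 × D ≤ 46, so D ≤ 46/27 = 1.70.
Maximum integer Detection rating = 1 (gives RPN 27; D=2 would give 54 > 46).

1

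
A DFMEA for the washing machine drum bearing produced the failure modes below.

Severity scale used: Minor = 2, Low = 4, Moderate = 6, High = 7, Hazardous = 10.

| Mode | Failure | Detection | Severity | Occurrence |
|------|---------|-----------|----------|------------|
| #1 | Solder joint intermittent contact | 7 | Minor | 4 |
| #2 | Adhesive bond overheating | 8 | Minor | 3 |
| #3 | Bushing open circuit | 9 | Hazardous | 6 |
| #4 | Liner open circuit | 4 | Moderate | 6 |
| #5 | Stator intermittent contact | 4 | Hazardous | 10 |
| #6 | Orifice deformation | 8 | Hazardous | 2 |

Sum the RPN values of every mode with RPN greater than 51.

1300

RPN = Severity × Occurrence × Detection:
  #1: 2 × 4 × 7 = 56
  #2: 2 × 3 × 8 = 48
  #3: 10 × 6 × 9 = 540
  #4: 6 × 6 × 4 = 144
  #5: 10 × 10 × 4 = 400
  #6: 10 × 2 × 8 = 160
RPN > 51: #1 (56), #3 (540), #4 (144), #5 (400), #6 (160).
Sum: 56 + 540 + 144 + 400 + 160 = 1300.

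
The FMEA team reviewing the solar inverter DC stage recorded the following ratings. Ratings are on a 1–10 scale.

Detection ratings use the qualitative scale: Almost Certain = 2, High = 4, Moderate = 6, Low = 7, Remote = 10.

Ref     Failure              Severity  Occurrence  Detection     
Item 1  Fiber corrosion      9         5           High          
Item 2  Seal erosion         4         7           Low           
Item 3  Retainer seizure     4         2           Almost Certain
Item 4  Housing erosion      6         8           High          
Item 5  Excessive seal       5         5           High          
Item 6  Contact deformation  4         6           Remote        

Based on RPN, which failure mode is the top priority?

RPN = Severity × Occurrence × Detection:
  Item 1: 9 × 5 × 4 = 180
  Item 2: 4 × 7 × 7 = 196
  Item 3: 4 × 2 × 2 = 16
  Item 4: 6 × 8 × 4 = 192
  Item 5: 5 × 5 × 4 = 100
  Item 6: 4 × 6 × 10 = 240
Highest RPN is 240 → Item 6.

Item 6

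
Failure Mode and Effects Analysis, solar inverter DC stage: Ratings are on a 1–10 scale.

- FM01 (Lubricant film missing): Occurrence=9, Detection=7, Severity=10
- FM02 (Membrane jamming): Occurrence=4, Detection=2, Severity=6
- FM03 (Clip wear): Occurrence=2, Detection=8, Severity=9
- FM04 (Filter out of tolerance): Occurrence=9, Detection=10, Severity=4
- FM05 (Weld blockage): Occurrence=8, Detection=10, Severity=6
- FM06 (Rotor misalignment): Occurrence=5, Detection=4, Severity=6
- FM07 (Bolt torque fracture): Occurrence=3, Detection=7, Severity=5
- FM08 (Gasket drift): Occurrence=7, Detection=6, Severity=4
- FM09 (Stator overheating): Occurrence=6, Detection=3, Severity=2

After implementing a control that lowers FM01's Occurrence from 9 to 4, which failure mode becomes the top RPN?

FM05

RPN = Severity × Occurrence × Detection:
  FM01: 10 × 9 × 7 = 630
  FM02: 6 × 4 × 2 = 48
  FM03: 9 × 2 × 8 = 144
  FM04: 4 × 9 × 10 = 360
  FM05: 6 × 8 × 10 = 480
  FM06: 6 × 5 × 4 = 120
  FM07: 5 × 3 × 7 = 105
  FM08: 4 × 7 × 6 = 168
  FM09: 2 × 6 × 3 = 36
After action: FM01 → 10 × 4 × 7 = 280.
Revised RPNs: FM05=480, FM04=360, FM01=280, FM08=168, FM03=144, FM06=120, FM07=105, FM02=48, FM09=36.
Highest is now FM05 (480).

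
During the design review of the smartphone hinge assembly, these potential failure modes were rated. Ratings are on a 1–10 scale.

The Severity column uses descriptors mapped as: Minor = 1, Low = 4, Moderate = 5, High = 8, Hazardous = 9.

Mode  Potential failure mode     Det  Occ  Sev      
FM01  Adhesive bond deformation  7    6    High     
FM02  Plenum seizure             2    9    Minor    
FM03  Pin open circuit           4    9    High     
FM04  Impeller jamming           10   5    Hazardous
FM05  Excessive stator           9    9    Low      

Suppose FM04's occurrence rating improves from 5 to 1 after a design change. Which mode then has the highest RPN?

FM01

RPN = Severity × Occurrence × Detection:
  FM01: 8 × 6 × 7 = 336
  FM02: 1 × 9 × 2 = 18
  FM03: 8 × 9 × 4 = 288
  FM04: 9 × 5 × 10 = 450
  FM05: 4 × 9 × 9 = 324
After action: FM04 → 9 × 1 × 10 = 90.
Revised RPNs: FM01=336, FM05=324, FM03=288, FM04=90, FM02=18.
Highest is now FM01 (336).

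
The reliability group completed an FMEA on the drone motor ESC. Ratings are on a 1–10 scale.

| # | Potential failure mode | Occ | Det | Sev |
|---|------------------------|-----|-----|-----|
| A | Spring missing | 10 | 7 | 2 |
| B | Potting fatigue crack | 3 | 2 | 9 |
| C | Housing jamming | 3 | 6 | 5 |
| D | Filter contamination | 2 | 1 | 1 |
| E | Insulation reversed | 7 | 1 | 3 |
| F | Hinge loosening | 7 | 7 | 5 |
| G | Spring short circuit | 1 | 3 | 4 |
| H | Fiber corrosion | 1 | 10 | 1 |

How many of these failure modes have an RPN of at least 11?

6

RPN = Severity × Occurrence × Detection:
  A: 2 × 10 × 7 = 140
  B: 9 × 3 × 2 = 54
  C: 5 × 3 × 6 = 90
  D: 1 × 2 × 1 = 2
  E: 3 × 7 × 1 = 21
  F: 5 × 7 × 7 = 245
  G: 4 × 1 × 3 = 12
  H: 1 × 1 × 10 = 10
Modes with RPN ≥ 11: A (140), B (54), C (90), E (21), F (245), G (12) → 6.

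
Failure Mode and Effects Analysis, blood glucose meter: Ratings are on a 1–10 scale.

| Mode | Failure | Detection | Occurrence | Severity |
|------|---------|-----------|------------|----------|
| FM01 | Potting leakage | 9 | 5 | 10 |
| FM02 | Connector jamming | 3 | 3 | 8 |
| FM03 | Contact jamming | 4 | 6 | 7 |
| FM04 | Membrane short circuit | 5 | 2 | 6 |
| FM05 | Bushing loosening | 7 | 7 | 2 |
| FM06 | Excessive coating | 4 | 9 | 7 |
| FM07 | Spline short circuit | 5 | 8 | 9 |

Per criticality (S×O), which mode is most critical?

FM07

Criticality = Severity × Occurrence:
  FM01: 10 × 5 = 50
  FM02: 8 × 3 = 24
  FM03: 7 × 6 = 42
  FM04: 6 × 2 = 12
  FM05: 2 × 7 = 14
  FM06: 7 × 9 = 63
  FM07: 9 × 8 = 72
Highest criticality is 72 → FM07.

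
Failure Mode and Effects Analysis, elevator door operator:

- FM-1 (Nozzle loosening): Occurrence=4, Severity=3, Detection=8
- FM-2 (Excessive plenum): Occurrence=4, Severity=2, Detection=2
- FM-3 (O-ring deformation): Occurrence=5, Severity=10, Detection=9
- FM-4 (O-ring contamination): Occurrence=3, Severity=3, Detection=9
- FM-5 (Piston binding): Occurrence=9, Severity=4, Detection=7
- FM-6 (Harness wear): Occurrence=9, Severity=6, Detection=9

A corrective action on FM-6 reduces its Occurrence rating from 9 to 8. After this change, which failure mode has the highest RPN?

FM-3

RPN = Severity × Occurrence × Detection:
  FM-1: 3 × 4 × 8 = 96
  FM-2: 2 × 4 × 2 = 16
  FM-3: 10 × 5 × 9 = 450
  FM-4: 3 × 3 × 9 = 81
  FM-5: 4 × 9 × 7 = 252
  FM-6: 6 × 9 × 9 = 486
After action: FM-6 → 6 × 8 × 9 = 432.
Revised RPNs: FM-3=450, FM-6=432, FM-5=252, FM-1=96, FM-4=81, FM-2=16.
Highest is now FM-3 (450).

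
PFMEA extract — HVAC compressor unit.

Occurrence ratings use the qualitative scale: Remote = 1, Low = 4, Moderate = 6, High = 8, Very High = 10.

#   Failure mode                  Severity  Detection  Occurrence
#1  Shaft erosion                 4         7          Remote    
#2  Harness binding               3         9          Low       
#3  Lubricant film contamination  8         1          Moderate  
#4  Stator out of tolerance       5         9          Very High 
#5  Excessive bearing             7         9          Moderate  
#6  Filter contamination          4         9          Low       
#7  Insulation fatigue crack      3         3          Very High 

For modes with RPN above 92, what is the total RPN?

RPN = Severity × Occurrence × Detection:
  #1: 4 × 1 × 7 = 28
  #2: 3 × 4 × 9 = 108
  #3: 8 × 6 × 1 = 48
  #4: 5 × 10 × 9 = 450
  #5: 7 × 6 × 9 = 378
  #6: 4 × 4 × 9 = 144
  #7: 3 × 10 × 3 = 90
RPN > 92: #2 (108), #4 (450), #5 (378), #6 (144).
Sum: 108 + 450 + 378 + 144 = 1080.

1080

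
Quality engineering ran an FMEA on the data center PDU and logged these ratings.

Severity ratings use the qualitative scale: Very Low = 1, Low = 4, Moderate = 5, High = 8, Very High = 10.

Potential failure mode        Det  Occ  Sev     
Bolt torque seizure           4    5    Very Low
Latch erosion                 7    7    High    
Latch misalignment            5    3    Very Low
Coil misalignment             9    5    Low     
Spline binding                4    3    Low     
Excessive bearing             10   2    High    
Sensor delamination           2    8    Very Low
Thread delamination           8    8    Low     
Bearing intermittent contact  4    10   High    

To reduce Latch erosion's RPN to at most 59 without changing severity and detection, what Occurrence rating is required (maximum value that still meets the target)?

1

Latch erosion: S=8, O=7, D=7 → current RPN = 392.
Fixed product = 56. Need 56 × O ≤ 59, so O ≤ 59/56 = 1.05.
Maximum integer Occurrence rating = 1 (gives RPN 56; O=2 would give 112 > 59).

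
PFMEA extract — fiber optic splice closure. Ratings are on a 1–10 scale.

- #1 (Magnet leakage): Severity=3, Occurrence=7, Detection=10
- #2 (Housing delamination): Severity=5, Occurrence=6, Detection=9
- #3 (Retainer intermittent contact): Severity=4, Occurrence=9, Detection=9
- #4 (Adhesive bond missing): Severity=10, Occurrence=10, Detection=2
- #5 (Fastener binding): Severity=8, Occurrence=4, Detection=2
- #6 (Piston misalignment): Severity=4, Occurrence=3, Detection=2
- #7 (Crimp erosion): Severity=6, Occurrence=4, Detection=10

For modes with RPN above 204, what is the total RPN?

1044

RPN = Severity × Occurrence × Detection:
  #1: 3 × 7 × 10 = 210
  #2: 5 × 6 × 9 = 270
  #3: 4 × 9 × 9 = 324
  #4: 10 × 10 × 2 = 200
  #5: 8 × 4 × 2 = 64
  #6: 4 × 3 × 2 = 24
  #7: 6 × 4 × 10 = 240
RPN > 204: #1 (210), #2 (270), #3 (324), #7 (240).
Sum: 210 + 270 + 324 + 240 = 1044.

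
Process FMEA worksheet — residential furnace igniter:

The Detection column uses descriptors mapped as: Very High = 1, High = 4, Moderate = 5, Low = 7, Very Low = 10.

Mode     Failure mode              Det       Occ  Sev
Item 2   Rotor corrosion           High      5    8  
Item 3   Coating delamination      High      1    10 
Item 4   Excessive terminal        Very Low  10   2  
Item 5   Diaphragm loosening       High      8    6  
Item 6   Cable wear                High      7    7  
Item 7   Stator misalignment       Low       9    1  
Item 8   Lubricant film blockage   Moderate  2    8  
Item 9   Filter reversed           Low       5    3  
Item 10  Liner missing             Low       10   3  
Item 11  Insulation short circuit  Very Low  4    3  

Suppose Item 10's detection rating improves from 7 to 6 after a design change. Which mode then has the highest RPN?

Item 4

RPN = Severity × Occurrence × Detection:
  Item 2: 8 × 5 × 4 = 160
  Item 3: 10 × 1 × 4 = 40
  Item 4: 2 × 10 × 10 = 200
  Item 5: 6 × 8 × 4 = 192
  Item 6: 7 × 7 × 4 = 196
  Item 7: 1 × 9 × 7 = 63
  Item 8: 8 × 2 × 5 = 80
  Item 9: 3 × 5 × 7 = 105
  Item 10: 3 × 10 × 7 = 210
  Item 11: 3 × 4 × 10 = 120
After action: Item 10 → 3 × 10 × 6 = 180.
Revised RPNs: Item 4=200, Item 6=196, Item 5=192, Item 10=180, Item 2=160, Item 11=120, Item 9=105, Item 8=80, Item 7=63, Item 3=40.
Highest is now Item 4 (200).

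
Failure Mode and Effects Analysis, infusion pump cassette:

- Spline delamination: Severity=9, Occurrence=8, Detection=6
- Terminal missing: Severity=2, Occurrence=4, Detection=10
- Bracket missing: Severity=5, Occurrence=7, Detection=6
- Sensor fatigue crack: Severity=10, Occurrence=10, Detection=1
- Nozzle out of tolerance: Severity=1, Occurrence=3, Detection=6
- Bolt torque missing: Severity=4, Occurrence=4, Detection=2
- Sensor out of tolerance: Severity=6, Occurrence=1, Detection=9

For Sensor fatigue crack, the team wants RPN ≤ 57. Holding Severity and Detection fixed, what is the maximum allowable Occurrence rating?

Sensor fatigue crack: S=10, O=10, D=1 → current RPN = 100.
Fixed product = 10. Need 10 × O ≤ 57, so O ≤ 57/10 = 5.70.
Maximum integer Occurrence rating = 5 (gives RPN 50; O=6 would give 60 > 57).

5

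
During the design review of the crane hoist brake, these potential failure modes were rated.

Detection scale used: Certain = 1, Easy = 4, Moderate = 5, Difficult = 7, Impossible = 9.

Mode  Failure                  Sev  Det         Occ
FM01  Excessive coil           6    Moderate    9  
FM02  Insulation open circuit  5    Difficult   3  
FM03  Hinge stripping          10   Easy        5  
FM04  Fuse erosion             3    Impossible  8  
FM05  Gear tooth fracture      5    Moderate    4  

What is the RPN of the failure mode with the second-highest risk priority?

RPN = Severity × Occurrence × Detection:
  FM01: 6 × 9 × 5 = 270
  FM02: 5 × 3 × 7 = 105
  FM03: 10 × 5 × 4 = 200
  FM04: 3 × 8 × 9 = 216
  FM05: 5 × 4 × 5 = 100
Sorted descending: 270, 216, 200, 105, 100.
The second-highest RPN is 216 (FM04).

216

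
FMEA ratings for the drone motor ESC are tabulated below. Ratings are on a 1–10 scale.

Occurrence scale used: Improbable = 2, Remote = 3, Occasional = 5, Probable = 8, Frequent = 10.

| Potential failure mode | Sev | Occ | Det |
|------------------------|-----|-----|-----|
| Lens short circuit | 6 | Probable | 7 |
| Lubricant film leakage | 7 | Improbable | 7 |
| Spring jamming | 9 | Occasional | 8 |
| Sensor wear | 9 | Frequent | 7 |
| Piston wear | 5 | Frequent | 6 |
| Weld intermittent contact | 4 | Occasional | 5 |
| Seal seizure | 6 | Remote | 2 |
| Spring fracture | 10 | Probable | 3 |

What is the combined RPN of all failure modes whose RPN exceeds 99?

1966

RPN = Severity × Occurrence × Detection:
  Lens short circuit: 6 × 8 × 7 = 336
  Lubricant film leakage: 7 × 2 × 7 = 98
  Spring jamming: 9 × 5 × 8 = 360
  Sensor wear: 9 × 10 × 7 = 630
  Piston wear: 5 × 10 × 6 = 300
  Weld intermittent contact: 4 × 5 × 5 = 100
  Seal seizure: 6 × 3 × 2 = 36
  Spring fracture: 10 × 8 × 3 = 240
RPN > 99: Lens short circuit (336), Spring jamming (360), Sensor wear (630), Piston wear (300), Weld intermittent contact (100), Spring fracture (240).
Sum: 336 + 360 + 630 + 300 + 100 + 240 = 1966.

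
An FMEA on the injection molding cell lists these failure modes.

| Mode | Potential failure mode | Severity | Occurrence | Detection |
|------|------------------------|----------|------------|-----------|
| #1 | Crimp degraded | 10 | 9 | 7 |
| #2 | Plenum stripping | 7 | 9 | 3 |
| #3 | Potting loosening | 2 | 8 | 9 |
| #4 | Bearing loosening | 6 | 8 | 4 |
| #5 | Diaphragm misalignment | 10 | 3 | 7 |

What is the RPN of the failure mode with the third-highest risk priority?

RPN = Severity × Occurrence × Detection:
  #1: 10 × 9 × 7 = 630
  #2: 7 × 9 × 3 = 189
  #3: 2 × 8 × 9 = 144
  #4: 6 × 8 × 4 = 192
  #5: 10 × 3 × 7 = 210
Sorted descending: 630, 210, 192, 189, 144.
The third-highest RPN is 192 (#4).

192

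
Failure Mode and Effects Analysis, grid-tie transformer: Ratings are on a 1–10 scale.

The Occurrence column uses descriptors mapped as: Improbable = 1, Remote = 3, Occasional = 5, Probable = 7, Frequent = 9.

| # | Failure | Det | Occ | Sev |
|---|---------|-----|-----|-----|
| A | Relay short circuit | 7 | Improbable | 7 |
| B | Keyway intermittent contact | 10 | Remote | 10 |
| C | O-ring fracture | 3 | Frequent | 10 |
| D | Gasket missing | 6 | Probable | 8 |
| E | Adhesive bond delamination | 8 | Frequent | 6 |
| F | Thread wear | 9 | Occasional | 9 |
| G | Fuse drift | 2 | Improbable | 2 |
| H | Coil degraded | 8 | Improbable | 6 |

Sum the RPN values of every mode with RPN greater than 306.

1173

RPN = Severity × Occurrence × Detection:
  A: 7 × 1 × 7 = 49
  B: 10 × 3 × 10 = 300
  C: 10 × 9 × 3 = 270
  D: 8 × 7 × 6 = 336
  E: 6 × 9 × 8 = 432
  F: 9 × 5 × 9 = 405
  G: 2 × 1 × 2 = 4
  H: 6 × 1 × 8 = 48
RPN > 306: D (336), E (432), F (405).
Sum: 336 + 432 + 405 = 1173.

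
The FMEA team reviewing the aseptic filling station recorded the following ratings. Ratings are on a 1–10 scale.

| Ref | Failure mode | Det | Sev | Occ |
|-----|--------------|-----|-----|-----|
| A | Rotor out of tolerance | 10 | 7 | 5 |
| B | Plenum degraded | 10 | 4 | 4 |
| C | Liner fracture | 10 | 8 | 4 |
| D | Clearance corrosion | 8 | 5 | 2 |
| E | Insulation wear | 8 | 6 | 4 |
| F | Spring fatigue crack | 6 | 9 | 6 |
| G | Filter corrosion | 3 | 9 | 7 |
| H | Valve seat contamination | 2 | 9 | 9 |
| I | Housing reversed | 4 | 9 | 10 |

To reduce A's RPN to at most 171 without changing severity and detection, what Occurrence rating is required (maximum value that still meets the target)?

A: S=7, O=5, D=10 → current RPN = 350.
Fixed product = 70. Need 70 × O ≤ 171, so O ≤ 171/70 = 2.44.
Maximum integer Occurrence rating = 2 (gives RPN 140; O=3 would give 210 > 171).

2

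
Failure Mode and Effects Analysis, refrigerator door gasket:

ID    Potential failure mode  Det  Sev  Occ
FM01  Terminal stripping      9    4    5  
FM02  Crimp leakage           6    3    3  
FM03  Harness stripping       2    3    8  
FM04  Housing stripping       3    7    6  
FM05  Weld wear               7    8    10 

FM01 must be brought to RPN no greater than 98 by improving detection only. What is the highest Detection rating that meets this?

4

FM01: S=4, O=5, D=9 → current RPN = 180.
Fixed product = 20. Need 20 × D ≤ 98, so D ≤ 98/20 = 4.90.
Maximum integer Detection rating = 4 (gives RPN 80; D=5 would give 100 > 98).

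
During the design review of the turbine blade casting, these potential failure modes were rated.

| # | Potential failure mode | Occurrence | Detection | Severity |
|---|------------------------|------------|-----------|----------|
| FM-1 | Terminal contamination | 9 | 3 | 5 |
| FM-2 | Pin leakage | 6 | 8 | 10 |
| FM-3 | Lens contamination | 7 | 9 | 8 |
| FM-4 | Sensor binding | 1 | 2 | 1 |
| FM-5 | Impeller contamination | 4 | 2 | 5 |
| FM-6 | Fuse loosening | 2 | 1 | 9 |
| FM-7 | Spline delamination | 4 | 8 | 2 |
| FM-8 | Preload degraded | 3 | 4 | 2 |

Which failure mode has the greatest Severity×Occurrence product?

FM-2

Criticality = Severity × Occurrence:
  FM-1: 5 × 9 = 45
  FM-2: 10 × 6 = 60
  FM-3: 8 × 7 = 56
  FM-4: 1 × 1 = 1
  FM-5: 5 × 4 = 20
  FM-6: 9 × 2 = 18
  FM-7: 2 × 4 = 8
  FM-8: 2 × 3 = 6
Highest criticality is 60 → FM-2.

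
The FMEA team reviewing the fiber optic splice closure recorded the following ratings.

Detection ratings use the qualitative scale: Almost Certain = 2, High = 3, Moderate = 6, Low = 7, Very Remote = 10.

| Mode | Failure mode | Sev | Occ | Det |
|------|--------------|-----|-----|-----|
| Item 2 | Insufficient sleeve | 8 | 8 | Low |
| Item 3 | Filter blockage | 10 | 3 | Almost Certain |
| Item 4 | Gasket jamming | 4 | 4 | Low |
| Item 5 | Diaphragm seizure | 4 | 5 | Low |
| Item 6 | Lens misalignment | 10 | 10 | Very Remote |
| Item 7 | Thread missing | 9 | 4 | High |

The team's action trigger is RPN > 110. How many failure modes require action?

RPN = Severity × Occurrence × Detection:
  Item 2: 8 × 8 × 7 = 448
  Item 3: 10 × 3 × 2 = 60
  Item 4: 4 × 4 × 7 = 112
  Item 5: 4 × 5 × 7 = 140
  Item 6: 10 × 10 × 10 = 1000
  Item 7: 9 × 4 × 3 = 108
Modes with RPN > 110: Item 2 (448), Item 4 (112), Item 5 (140), Item 6 (1000) → 4.

4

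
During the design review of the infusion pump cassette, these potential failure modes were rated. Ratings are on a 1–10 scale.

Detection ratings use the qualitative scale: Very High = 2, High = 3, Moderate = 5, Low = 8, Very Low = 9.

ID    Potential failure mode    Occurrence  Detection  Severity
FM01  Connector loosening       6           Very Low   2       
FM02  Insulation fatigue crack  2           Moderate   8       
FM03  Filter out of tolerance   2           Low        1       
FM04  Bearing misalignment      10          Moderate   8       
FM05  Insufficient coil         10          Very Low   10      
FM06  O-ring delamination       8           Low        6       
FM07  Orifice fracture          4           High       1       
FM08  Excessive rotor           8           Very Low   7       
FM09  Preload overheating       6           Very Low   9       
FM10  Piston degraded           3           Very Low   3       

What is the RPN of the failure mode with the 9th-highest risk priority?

16

RPN = Severity × Occurrence × Detection:
  FM01: 2 × 6 × 9 = 108
  FM02: 8 × 2 × 5 = 80
  FM03: 1 × 2 × 8 = 16
  FM04: 8 × 10 × 5 = 400
  FM05: 10 × 10 × 9 = 900
  FM06: 6 × 8 × 8 = 384
  FM07: 1 × 4 × 3 = 12
  FM08: 7 × 8 × 9 = 504
  FM09: 9 × 6 × 9 = 486
  FM10: 3 × 3 × 9 = 81
Sorted descending: 900, 504, 486, 400, 384, 108, 81, 80, 16, 12.
The 9th-highest RPN is 16 (FM03).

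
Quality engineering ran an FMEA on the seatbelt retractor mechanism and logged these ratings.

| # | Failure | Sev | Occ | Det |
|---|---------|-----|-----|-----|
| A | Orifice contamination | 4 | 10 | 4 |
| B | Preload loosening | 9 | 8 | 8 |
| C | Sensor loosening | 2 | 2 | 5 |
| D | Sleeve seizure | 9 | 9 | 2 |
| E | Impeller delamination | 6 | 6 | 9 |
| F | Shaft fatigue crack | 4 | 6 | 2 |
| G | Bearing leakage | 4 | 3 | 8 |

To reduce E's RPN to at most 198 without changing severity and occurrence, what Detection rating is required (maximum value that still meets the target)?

E: S=6, O=6, D=9 → current RPN = 324.
Fixed product = 36. Need 36 × D ≤ 198, so D ≤ 198/36 = 5.50.
Maximum integer Detection rating = 5 (gives RPN 180; D=6 would give 216 > 198).

5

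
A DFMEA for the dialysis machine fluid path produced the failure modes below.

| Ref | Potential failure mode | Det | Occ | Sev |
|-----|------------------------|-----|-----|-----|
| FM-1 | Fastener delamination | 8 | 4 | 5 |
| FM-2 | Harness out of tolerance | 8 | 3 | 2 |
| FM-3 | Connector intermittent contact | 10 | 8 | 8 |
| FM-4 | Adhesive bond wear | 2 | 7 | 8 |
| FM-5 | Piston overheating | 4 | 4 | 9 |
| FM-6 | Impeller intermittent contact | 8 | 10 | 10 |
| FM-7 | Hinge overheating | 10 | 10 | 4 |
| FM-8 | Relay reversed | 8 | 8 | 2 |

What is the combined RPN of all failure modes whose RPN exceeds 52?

RPN = Severity × Occurrence × Detection:
  FM-1: 5 × 4 × 8 = 160
  FM-2: 2 × 3 × 8 = 48
  FM-3: 8 × 8 × 10 = 640
  FM-4: 8 × 7 × 2 = 112
  FM-5: 9 × 4 × 4 = 144
  FM-6: 10 × 10 × 8 = 800
  FM-7: 4 × 10 × 10 = 400
  FM-8: 2 × 8 × 8 = 128
RPN > 52: FM-1 (160), FM-3 (640), FM-4 (112), FM-5 (144), FM-6 (800), FM-7 (400), FM-8 (128).
Sum: 160 + 640 + 112 + 144 + 800 + 400 + 128 = 2384.

2384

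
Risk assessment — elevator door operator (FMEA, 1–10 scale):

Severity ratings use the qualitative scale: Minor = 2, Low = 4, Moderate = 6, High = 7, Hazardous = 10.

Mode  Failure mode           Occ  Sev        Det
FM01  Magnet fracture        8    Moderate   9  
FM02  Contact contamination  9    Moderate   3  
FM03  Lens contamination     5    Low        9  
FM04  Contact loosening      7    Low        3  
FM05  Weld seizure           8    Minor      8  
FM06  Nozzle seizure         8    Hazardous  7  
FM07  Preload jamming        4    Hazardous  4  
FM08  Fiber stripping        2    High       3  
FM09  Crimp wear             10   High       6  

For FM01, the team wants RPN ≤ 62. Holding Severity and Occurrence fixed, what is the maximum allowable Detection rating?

1

FM01: S=6, O=8, D=9 → current RPN = 432.
Fixed product = 48. Need 48 × D ≤ 62, so D ≤ 62/48 = 1.29.
Maximum integer Detection rating = 1 (gives RPN 48; D=2 would give 96 > 62).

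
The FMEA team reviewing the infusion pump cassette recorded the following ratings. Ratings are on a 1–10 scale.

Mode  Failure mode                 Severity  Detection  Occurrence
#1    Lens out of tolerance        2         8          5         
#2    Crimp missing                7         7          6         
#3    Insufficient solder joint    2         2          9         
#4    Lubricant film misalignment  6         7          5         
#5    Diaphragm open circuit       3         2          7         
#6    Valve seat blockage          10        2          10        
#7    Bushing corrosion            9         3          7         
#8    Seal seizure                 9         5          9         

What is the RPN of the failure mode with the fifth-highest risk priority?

RPN = Severity × Occurrence × Detection:
  #1: 2 × 5 × 8 = 80
  #2: 7 × 6 × 7 = 294
  #3: 2 × 9 × 2 = 36
  #4: 6 × 5 × 7 = 210
  #5: 3 × 7 × 2 = 42
  #6: 10 × 10 × 2 = 200
  #7: 9 × 7 × 3 = 189
  #8: 9 × 9 × 5 = 405
Sorted descending: 405, 294, 210, 200, 189, 80, 42, 36.
The fifth-highest RPN is 189 (#7).

189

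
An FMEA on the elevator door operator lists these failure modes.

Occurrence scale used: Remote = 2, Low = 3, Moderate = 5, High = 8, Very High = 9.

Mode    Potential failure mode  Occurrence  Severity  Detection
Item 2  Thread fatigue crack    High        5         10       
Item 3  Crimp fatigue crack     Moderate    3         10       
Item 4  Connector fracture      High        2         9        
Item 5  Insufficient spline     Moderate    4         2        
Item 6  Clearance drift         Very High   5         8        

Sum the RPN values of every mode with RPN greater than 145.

910

RPN = Severity × Occurrence × Detection:
  Item 2: 5 × 8 × 10 = 400
  Item 3: 3 × 5 × 10 = 150
  Item 4: 2 × 8 × 9 = 144
  Item 5: 4 × 5 × 2 = 40
  Item 6: 5 × 9 × 8 = 360
RPN > 145: Item 2 (400), Item 3 (150), Item 6 (360).
Sum: 400 + 150 + 360 = 910.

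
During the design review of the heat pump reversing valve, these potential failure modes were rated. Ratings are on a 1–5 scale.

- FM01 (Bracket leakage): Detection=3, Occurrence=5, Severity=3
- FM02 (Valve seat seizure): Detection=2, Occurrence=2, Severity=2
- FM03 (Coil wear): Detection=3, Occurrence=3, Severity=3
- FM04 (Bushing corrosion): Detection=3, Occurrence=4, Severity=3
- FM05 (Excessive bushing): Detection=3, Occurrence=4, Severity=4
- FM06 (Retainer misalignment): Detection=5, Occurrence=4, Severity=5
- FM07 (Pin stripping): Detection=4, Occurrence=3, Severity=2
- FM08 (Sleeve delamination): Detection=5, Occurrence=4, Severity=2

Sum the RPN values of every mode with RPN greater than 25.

296

RPN = Severity × Occurrence × Detection:
  FM01: 3 × 5 × 3 = 45
  FM02: 2 × 2 × 2 = 8
  FM03: 3 × 3 × 3 = 27
  FM04: 3 × 4 × 3 = 36
  FM05: 4 × 4 × 3 = 48
  FM06: 5 × 4 × 5 = 100
  FM07: 2 × 3 × 4 = 24
  FM08: 2 × 4 × 5 = 40
RPN > 25: FM01 (45), FM03 (27), FM04 (36), FM05 (48), FM06 (100), FM08 (40).
Sum: 45 + 27 + 36 + 48 + 100 + 40 = 296.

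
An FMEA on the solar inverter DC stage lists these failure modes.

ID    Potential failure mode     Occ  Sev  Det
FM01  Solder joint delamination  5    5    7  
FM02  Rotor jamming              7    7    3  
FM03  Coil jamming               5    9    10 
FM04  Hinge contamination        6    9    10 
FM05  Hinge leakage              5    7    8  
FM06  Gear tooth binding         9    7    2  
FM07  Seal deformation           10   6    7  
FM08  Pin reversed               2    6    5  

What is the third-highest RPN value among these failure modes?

420

RPN = Severity × Occurrence × Detection:
  FM01: 5 × 5 × 7 = 175
  FM02: 7 × 7 × 3 = 147
  FM03: 9 × 5 × 10 = 450
  FM04: 9 × 6 × 10 = 540
  FM05: 7 × 5 × 8 = 280
  FM06: 7 × 9 × 2 = 126
  FM07: 6 × 10 × 7 = 420
  FM08: 6 × 2 × 5 = 60
Sorted descending: 540, 450, 420, 280, 175, 147, 126, 60.
The third-highest RPN is 420 (FM07).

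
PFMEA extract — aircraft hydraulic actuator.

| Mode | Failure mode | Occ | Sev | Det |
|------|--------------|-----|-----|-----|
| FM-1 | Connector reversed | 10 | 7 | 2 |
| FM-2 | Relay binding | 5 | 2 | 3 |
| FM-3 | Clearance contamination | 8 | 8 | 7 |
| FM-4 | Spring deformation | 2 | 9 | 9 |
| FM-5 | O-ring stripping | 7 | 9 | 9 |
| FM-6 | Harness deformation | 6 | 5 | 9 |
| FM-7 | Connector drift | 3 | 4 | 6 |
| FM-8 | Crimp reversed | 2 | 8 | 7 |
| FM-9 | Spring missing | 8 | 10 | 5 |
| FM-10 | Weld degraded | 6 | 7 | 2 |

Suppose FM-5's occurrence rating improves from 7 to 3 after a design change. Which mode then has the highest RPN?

RPN = Severity × Occurrence × Detection:
  FM-1: 7 × 10 × 2 = 140
  FM-2: 2 × 5 × 3 = 30
  FM-3: 8 × 8 × 7 = 448
  FM-4: 9 × 2 × 9 = 162
  FM-5: 9 × 7 × 9 = 567
  FM-6: 5 × 6 × 9 = 270
  FM-7: 4 × 3 × 6 = 72
  FM-8: 8 × 2 × 7 = 112
  FM-9: 10 × 8 × 5 = 400
  FM-10: 7 × 6 × 2 = 84
After action: FM-5 → 9 × 3 × 9 = 243.
Revised RPNs: FM-3=448, FM-9=400, FM-6=270, FM-5=243, FM-4=162, FM-1=140, FM-8=112, FM-10=84, FM-7=72, FM-2=30.
Highest is now FM-3 (448).

FM-3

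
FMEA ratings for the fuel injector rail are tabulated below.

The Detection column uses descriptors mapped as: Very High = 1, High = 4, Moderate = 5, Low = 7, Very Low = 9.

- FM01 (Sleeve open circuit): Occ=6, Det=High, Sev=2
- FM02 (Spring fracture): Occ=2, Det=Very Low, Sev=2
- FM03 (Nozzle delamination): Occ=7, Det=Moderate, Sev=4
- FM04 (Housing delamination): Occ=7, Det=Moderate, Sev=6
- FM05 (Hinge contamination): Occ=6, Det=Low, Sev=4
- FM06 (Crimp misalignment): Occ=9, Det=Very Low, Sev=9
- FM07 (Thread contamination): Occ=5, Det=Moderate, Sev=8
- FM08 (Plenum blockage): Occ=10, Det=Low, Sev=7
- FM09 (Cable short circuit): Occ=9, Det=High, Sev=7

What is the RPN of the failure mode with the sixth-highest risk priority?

RPN = Severity × Occurrence × Detection:
  FM01: 2 × 6 × 4 = 48
  FM02: 2 × 2 × 9 = 36
  FM03: 4 × 7 × 5 = 140
  FM04: 6 × 7 × 5 = 210
  FM05: 4 × 6 × 7 = 168
  FM06: 9 × 9 × 9 = 729
  FM07: 8 × 5 × 5 = 200
  FM08: 7 × 10 × 7 = 490
  FM09: 7 × 9 × 4 = 252
Sorted descending: 729, 490, 252, 210, 200, 168, 140, 48, 36.
The sixth-highest RPN is 168 (FM05).

168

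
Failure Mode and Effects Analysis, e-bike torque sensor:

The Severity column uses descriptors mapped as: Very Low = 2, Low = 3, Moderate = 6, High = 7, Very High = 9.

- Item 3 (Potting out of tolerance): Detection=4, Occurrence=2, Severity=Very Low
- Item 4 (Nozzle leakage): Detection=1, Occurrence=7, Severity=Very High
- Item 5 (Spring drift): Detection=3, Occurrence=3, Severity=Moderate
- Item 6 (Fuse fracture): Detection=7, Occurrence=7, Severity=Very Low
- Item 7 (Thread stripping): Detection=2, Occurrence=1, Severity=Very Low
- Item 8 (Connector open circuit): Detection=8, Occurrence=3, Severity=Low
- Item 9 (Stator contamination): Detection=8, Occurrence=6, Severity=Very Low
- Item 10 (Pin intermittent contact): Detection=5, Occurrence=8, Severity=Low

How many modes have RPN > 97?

2

RPN = Severity × Occurrence × Detection:
  Item 3: 2 × 2 × 4 = 16
  Item 4: 9 × 7 × 1 = 63
  Item 5: 6 × 3 × 3 = 54
  Item 6: 2 × 7 × 7 = 98
  Item 7: 2 × 1 × 2 = 4
  Item 8: 3 × 3 × 8 = 72
  Item 9: 2 × 6 × 8 = 96
  Item 10: 3 × 8 × 5 = 120
Modes with RPN > 97: Item 6 (98), Item 10 (120) → 2.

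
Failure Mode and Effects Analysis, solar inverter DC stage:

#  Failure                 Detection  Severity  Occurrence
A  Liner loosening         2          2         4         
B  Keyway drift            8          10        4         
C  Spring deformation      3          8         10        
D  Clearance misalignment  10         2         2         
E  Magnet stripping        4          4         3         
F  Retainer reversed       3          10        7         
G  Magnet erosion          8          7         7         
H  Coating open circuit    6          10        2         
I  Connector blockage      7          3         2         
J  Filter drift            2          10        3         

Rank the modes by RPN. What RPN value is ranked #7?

RPN = Severity × Occurrence × Detection:
  A: 2 × 4 × 2 = 16
  B: 10 × 4 × 8 = 320
  C: 8 × 10 × 3 = 240
  D: 2 × 2 × 10 = 40
  E: 4 × 3 × 4 = 48
  F: 10 × 7 × 3 = 210
  G: 7 × 7 × 8 = 392
  H: 10 × 2 × 6 = 120
  I: 3 × 2 × 7 = 42
  J: 10 × 3 × 2 = 60
Sorted descending: 392, 320, 240, 210, 120, 60, 48, 42, 40, 16.
The seventh-highest RPN is 48 (E).

48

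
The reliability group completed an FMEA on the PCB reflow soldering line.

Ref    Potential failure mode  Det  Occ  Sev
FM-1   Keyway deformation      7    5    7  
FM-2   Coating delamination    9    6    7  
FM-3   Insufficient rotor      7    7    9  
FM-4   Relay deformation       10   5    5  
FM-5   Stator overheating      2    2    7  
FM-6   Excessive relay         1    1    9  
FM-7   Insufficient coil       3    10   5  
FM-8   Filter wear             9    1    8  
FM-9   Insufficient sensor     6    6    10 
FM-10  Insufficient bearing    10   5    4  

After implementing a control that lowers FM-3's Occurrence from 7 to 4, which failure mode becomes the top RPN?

FM-2

RPN = Severity × Occurrence × Detection:
  FM-1: 7 × 5 × 7 = 245
  FM-2: 7 × 6 × 9 = 378
  FM-3: 9 × 7 × 7 = 441
  FM-4: 5 × 5 × 10 = 250
  FM-5: 7 × 2 × 2 = 28
  FM-6: 9 × 1 × 1 = 9
  FM-7: 5 × 10 × 3 = 150
  FM-8: 8 × 1 × 9 = 72
  FM-9: 10 × 6 × 6 = 360
  FM-10: 4 × 5 × 10 = 200
After action: FM-3 → 9 × 4 × 7 = 252.
Revised RPNs: FM-2=378, FM-9=360, FM-3=252, FM-4=250, FM-1=245, FM-10=200, FM-7=150, FM-8=72, FM-5=28, FM-6=9.
Highest is now FM-2 (378).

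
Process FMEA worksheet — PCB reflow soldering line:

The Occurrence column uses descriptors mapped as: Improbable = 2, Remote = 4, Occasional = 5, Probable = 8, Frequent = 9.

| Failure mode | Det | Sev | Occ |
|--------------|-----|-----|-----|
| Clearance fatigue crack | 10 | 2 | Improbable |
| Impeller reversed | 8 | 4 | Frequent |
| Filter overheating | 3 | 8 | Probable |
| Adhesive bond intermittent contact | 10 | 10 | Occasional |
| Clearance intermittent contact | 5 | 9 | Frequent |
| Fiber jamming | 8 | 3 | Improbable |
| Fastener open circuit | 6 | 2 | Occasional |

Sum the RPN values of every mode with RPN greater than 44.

1493

RPN = Severity × Occurrence × Detection:
  Clearance fatigue crack: 2 × 2 × 10 = 40
  Impeller reversed: 4 × 9 × 8 = 288
  Filter overheating: 8 × 8 × 3 = 192
  Adhesive bond intermittent contact: 10 × 5 × 10 = 500
  Clearance intermittent contact: 9 × 9 × 5 = 405
  Fiber jamming: 3 × 2 × 8 = 48
  Fastener open circuit: 2 × 5 × 6 = 60
RPN > 44: Impeller reversed (288), Filter overheating (192), Adhesive bond intermittent contact (500), Clearance intermittent contact (405), Fiber jamming (48), Fastener open circuit (60).
Sum: 288 + 192 + 500 + 405 + 48 + 60 = 1493.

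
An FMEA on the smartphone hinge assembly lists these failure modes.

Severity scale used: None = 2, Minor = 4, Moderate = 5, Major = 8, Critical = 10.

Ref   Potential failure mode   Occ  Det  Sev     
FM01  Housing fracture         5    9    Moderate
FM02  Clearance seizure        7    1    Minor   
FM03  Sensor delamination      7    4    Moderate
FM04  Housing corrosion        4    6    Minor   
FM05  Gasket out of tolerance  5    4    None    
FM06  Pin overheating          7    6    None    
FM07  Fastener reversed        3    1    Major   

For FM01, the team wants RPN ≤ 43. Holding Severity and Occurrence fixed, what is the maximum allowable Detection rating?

1

FM01: S=5, O=5, D=9 → current RPN = 225.
Fixed product = 25. Need 25 × D ≤ 43, so D ≤ 43/25 = 1.72.
Maximum integer Detection rating = 1 (gives RPN 25; D=2 would give 50 > 43).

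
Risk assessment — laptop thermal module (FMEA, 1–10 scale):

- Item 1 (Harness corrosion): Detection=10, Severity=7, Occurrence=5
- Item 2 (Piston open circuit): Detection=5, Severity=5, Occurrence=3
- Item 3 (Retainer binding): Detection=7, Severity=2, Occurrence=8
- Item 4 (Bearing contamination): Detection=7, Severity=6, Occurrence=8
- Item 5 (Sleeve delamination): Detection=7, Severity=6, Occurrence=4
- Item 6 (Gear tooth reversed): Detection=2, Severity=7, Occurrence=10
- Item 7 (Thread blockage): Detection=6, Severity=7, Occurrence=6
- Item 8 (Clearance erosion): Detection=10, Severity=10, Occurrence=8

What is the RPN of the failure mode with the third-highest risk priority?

RPN = Severity × Occurrence × Detection:
  Item 1: 7 × 5 × 10 = 350
  Item 2: 5 × 3 × 5 = 75
  Item 3: 2 × 8 × 7 = 112
  Item 4: 6 × 8 × 7 = 336
  Item 5: 6 × 4 × 7 = 168
  Item 6: 7 × 10 × 2 = 140
  Item 7: 7 × 6 × 6 = 252
  Item 8: 10 × 8 × 10 = 800
Sorted descending: 800, 350, 336, 252, 168, 140, 112, 75.
The third-highest RPN is 336 (Item 4).

336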